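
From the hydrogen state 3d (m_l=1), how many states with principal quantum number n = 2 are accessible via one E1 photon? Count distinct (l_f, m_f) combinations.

E1 requires Δl = ±1, so l_f ∈ {1, 3}; with 0 ≤ l_f ≤ n_f−1 = 1, the allowed l_f values are {1}.
For l_f = 1: m_f ∈ {m_i−1, m_i, m_i+1} ∩ [−1, 1] = {0, 1} → 2 states.
Total: 2.

2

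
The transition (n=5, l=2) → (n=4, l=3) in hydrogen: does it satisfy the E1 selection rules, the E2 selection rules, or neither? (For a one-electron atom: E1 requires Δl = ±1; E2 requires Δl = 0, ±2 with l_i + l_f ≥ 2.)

E1

Δl = 3 − 2 = +1; l_i + l_f = 5.
E1 (Δl = ±1): satisfied.
E2 (Δl = 0,±2, l_i+l_f ≥ 2): not satisfied.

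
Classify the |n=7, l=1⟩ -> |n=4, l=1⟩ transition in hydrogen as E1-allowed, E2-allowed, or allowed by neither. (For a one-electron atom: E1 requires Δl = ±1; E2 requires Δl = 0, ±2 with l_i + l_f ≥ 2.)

Δl = 1 − 1 = +0; l_i + l_f = 2.
E1 (Δl = ±1): not satisfied.
E2 (Δl = 0,±2, l_i+l_f ≥ 2): satisfied.

E2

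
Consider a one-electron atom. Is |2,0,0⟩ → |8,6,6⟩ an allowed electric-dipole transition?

forbidden

Δl = 6 − 0 = +6; the E1 rule Δl = ±1 is fails.
Δm_l = 6 − (0) = +6. E1 requires Δm_l = 0, ±1: fails.
The transition is electric-dipole forbidden.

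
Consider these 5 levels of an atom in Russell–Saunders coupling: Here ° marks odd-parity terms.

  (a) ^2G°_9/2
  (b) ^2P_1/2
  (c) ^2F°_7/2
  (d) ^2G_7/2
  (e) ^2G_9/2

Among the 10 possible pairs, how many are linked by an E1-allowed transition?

(a)–(b): forbidden (ΔL, ΔJ).
(a)–(c): forbidden (parity).
(a)–(d): allowed.
(a)–(e): allowed.
(b)–(c): forbidden (ΔL, ΔJ).
(b)–(d): forbidden (parity, ΔL, ΔJ).
(b)–(e): forbidden (parity, ΔL, ΔJ).
(c)–(d): allowed.
(c)–(e): allowed.
(d)–(e): forbidden (parity).
Allowed pairs: 4 of 10.

4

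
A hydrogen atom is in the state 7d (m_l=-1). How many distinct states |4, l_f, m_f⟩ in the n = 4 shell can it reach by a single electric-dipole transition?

5

E1 requires Δl = ±1, so l_f ∈ {1, 3}; with 0 ≤ l_f ≤ n_f−1 = 3, the allowed l_f values are {1, 3}.
For l_f = 1: m_f ∈ {m_i−1, m_i, m_i+1} ∩ [−1, 1] = {-1, 0} → 2 states.
For l_f = 3: m_f ∈ {m_i−1, m_i, m_i+1} ∩ [−3, 3] = {-2, -1, 0} → 3 states.
Total: 5.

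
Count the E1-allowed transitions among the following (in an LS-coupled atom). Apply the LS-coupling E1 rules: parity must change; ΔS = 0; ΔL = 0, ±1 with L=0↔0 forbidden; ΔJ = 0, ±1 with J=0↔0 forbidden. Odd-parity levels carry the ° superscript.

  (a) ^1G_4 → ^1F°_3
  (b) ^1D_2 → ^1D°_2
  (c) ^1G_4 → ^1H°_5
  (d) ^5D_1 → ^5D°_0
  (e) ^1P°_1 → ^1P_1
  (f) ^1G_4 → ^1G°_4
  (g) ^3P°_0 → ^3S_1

(a) allowed
(b) allowed
(c) allowed
(d) allowed
(e) allowed
(f) allowed
(g) allowed
Total allowed: 7 of 7.

7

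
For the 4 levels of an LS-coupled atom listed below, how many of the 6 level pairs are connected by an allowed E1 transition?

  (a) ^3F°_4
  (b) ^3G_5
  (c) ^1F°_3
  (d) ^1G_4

2

(a)–(b): allowed.
(a)–(c): forbidden (parity, ΔS).
(a)–(d): forbidden (ΔS).
(b)–(c): forbidden (ΔS, ΔJ).
(b)–(d): forbidden (parity, ΔS).
(c)–(d): allowed.
Allowed pairs: 2 of 6.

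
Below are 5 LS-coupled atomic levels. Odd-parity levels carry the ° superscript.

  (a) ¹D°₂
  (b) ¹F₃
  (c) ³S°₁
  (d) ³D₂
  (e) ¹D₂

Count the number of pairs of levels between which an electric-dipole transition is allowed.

(a)–(b): allowed.
(a)–(c): forbidden (parity, ΔS, ΔL).
(a)–(d): forbidden (ΔS).
(a)–(e): allowed.
(b)–(c): forbidden (ΔS, ΔL, ΔJ).
(b)–(d): forbidden (parity, ΔS).
(b)–(e): forbidden (parity).
(c)–(d): forbidden (ΔL).
(c)–(e): forbidden (ΔS, ΔL).
(d)–(e): forbidden (parity, ΔS).
Allowed pairs: 2 of 10.

2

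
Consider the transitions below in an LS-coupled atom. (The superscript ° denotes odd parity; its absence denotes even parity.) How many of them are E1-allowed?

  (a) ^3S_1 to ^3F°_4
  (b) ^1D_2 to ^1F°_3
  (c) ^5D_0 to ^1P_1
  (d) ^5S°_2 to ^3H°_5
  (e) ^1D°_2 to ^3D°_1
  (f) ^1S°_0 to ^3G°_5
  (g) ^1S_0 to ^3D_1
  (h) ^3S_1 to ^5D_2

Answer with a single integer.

1

(a) forbidden (ΔL, ΔJ fail)
(b) allowed
(c) forbidden (parity, ΔS fail)
(d) forbidden (parity, ΔS, ΔL, ΔJ fail)
(e) forbidden (parity, ΔS fail)
(f) forbidden (parity, ΔS, ΔL, ΔJ fail)
(g) forbidden (parity, ΔS, ΔL fail)
(h) forbidden (parity, ΔS, ΔL fail)
Total allowed: 1 of 8.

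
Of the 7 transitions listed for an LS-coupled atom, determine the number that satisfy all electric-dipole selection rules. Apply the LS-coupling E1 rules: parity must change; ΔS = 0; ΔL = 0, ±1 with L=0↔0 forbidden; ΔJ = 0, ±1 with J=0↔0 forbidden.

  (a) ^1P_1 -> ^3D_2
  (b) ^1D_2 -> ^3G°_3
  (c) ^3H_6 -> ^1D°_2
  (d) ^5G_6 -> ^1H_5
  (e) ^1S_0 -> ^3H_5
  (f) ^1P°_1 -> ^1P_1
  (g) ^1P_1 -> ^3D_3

(a) forbidden (parity, ΔS fail)
(b) forbidden (ΔS, ΔL fail)
(c) forbidden (ΔS, ΔL, ΔJ fail)
(d) forbidden (parity, ΔS fail)
(e) forbidden (parity, ΔS, ΔL, ΔJ fail)
(f) allowed
(g) forbidden (parity, ΔS, ΔJ fail)
Total allowed: 1 of 7.

1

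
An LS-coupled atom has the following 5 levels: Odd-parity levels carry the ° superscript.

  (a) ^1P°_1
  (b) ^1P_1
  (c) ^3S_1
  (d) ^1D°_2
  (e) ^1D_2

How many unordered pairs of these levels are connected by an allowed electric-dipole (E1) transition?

4

(a)–(b): allowed.
(a)–(c): forbidden (ΔS).
(a)–(d): forbidden (parity).
(a)–(e): allowed.
(b)–(c): forbidden (parity, ΔS).
(b)–(d): allowed.
(b)–(e): forbidden (parity).
(c)–(d): forbidden (ΔS, ΔL).
(c)–(e): forbidden (parity, ΔS, ΔL).
(d)–(e): allowed.
Allowed pairs: 4 of 10.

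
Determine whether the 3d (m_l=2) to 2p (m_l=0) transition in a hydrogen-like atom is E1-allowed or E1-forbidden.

forbidden

l: 2 → 1 (Δl = -1). Δl = ±1 passes.
Δm_l = 0 − (2) = -2. E1 requires Δm_l = 0, ±1: fails.
The transition is electric-dipole forbidden.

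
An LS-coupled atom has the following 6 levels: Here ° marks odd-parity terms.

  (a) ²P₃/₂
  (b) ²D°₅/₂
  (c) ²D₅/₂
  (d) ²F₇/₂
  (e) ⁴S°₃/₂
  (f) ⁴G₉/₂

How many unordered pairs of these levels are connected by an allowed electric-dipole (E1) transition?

3

(a)–(b): allowed.
(a)–(c): forbidden (parity).
(a)–(d): forbidden (parity, ΔL, ΔJ).
(a)–(e): forbidden (ΔS).
(a)–(f): forbidden (parity, ΔS, ΔL, ΔJ).
(b)–(c): allowed.
(b)–(d): allowed.
(b)–(e): forbidden (parity, ΔS, ΔL).
(b)–(f): forbidden (ΔS, ΔL, ΔJ).
(c)–(d): forbidden (parity).
(c)–(e): forbidden (ΔS, ΔL).
(c)–(f): forbidden (parity, ΔS, ΔL, ΔJ).
(d)–(e): forbidden (ΔS, ΔL, ΔJ).
(d)–(f): forbidden (parity, ΔS).
(e)–(f): forbidden (ΔL, ΔJ).
Allowed pairs: 3 of 15.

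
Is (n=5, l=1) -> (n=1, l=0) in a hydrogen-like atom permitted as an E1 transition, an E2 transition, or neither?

E1

Δl = 0 − 1 = -1; l_i + l_f = 1.
E1 (Δl = ±1): satisfied.
E2 (Δl = 0,±2, l_i+l_f ≥ 2): not satisfied.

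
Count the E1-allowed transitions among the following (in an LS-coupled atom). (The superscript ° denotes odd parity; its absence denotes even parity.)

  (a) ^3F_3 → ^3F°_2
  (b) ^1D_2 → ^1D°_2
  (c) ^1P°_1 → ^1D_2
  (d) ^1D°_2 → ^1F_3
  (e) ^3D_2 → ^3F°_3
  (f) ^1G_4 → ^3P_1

(a) allowed
(b) allowed
(c) allowed
(d) allowed
(e) allowed
(f) forbidden (parity, ΔS, ΔL, ΔJ fail)
Total allowed: 5 of 6.

5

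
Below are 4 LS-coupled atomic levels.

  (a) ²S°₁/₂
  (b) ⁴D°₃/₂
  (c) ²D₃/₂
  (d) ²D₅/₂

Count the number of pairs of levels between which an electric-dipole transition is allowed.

0

(a)–(b): forbidden (parity, ΔS, ΔL).
(a)–(c): forbidden (ΔL).
(a)–(d): forbidden (ΔL, ΔJ).
(b)–(c): forbidden (ΔS).
(b)–(d): forbidden (ΔS).
(c)–(d): forbidden (parity).
Allowed pairs: 0 of 6.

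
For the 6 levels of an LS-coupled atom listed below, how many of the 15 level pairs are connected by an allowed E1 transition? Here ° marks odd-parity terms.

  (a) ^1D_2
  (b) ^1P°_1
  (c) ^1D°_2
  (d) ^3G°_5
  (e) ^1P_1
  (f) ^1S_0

5

(a)–(b): allowed.
(a)–(c): allowed.
(a)–(d): forbidden (ΔS, ΔL, ΔJ).
(a)–(e): forbidden (parity).
(a)–(f): forbidden (parity, ΔL, ΔJ).
(b)–(c): forbidden (parity).
(b)–(d): forbidden (parity, ΔS, ΔL, ΔJ).
(b)–(e): allowed.
(b)–(f): allowed.
(c)–(d): forbidden (parity, ΔS, ΔL, ΔJ).
(c)–(e): allowed.
(c)–(f): forbidden (ΔL, ΔJ).
(d)–(e): forbidden (ΔS, ΔL, ΔJ).
(d)–(f): forbidden (ΔS, ΔL, ΔJ).
(e)–(f): forbidden (parity).
Allowed pairs: 5 of 15.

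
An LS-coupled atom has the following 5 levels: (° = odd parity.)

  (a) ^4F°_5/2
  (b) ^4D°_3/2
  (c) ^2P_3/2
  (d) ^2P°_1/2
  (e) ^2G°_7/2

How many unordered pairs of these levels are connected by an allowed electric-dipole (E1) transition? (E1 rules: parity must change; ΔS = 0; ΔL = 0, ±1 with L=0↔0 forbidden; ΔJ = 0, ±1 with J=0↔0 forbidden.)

1

(a)–(b): forbidden (parity).
(a)–(c): forbidden (ΔS, ΔL).
(a)–(d): forbidden (parity, ΔS, ΔL, ΔJ).
(a)–(e): forbidden (parity, ΔS).
(b)–(c): forbidden (ΔS).
(b)–(d): forbidden (parity, ΔS).
(b)–(e): forbidden (parity, ΔS, ΔL, ΔJ).
(c)–(d): allowed.
(c)–(e): forbidden (ΔL, ΔJ).
(d)–(e): forbidden (parity, ΔL, ΔJ).
Allowed pairs: 1 of 10.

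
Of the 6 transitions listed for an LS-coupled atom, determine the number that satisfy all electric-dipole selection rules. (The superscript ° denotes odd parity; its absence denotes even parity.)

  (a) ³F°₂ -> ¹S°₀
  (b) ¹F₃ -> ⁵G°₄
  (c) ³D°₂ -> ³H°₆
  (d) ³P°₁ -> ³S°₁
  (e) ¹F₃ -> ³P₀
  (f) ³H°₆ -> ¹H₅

0

(a) forbidden (parity, ΔS, ΔL, ΔJ fail)
(b) forbidden (ΔS fails)
(c) forbidden (parity, ΔL, ΔJ fail)
(d) forbidden (parity fails)
(e) forbidden (parity, ΔS, ΔL, ΔJ fail)
(f) forbidden (ΔS fails)
Total allowed: 0 of 6.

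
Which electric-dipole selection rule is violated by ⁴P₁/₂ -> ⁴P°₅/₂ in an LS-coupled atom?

Reading off the term symbols: S 3/2→3/2, L 1→1, J 1/2→5/2, parity even→odd.
Parity must change: even → odd — ok.
ΔS = 0: S: 3/2 → 3/2 — ok.
ΔL = 0, ±1 (not L=0↔0): L: 1 → 1, ΔL = +0 — ok.
ΔJ = 0, ±1 (not J=0↔0): J: 1/2 → 5/2, ΔJ = +2 — fails.

the ΔJ = 0, ±1 rule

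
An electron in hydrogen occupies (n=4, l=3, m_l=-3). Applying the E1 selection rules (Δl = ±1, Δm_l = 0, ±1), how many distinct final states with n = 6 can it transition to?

4

E1 requires Δl = ±1, so l_f ∈ {2, 4}; with 0 ≤ l_f ≤ n_f−1 = 5, the allowed l_f values are {2, 4}.
For l_f = 2: m_f ∈ {m_i−1, m_i, m_i+1} ∩ [−2, 2] = {-2} → 1 state.
For l_f = 4: m_f ∈ {m_i−1, m_i, m_i+1} ∩ [−4, 4] = {-4, -3, -2} → 3 states.
Total: 4.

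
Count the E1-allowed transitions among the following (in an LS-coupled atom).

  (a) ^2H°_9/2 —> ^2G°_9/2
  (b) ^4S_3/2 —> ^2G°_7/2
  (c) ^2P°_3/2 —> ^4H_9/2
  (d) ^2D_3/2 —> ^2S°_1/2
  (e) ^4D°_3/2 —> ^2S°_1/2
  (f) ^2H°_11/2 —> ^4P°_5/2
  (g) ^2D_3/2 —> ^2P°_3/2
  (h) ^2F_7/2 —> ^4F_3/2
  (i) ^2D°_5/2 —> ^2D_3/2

2

(a) forbidden (parity fails)
(b) forbidden (ΔS, ΔL, ΔJ fail)
(c) forbidden (ΔS, ΔL, ΔJ fail)
(d) forbidden (ΔL fails)
(e) forbidden (parity, ΔS, ΔL fail)
(f) forbidden (parity, ΔS, ΔL, ΔJ fail)
(g) allowed
(h) forbidden (parity, ΔS, ΔJ fail)
(i) allowed
Total allowed: 2 of 9.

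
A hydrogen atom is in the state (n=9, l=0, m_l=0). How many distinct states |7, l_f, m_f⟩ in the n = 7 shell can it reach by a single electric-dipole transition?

E1 requires Δl = ±1, so l_f ∈ {-1, 1}; with 0 ≤ l_f ≤ n_f−1 = 6, the allowed l_f values are {1}.
For l_f = 1: m_f ∈ {m_i−1, m_i, m_i+1} ∩ [−1, 1] = {-1, 0, 1} → 3 states.
Total: 3.

3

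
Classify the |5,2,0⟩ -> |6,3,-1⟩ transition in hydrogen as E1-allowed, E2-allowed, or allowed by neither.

E1

Δl = 3 − 2 = +1; l_i + l_f = 5.
Δm_l = -1.
E1 (Δl = ±1, |Δm_l| ≤ 1): satisfied.
E2 (Δl = 0,±2, l_i+l_f ≥ 2, |Δm_l| ≤ 2): not satisfied.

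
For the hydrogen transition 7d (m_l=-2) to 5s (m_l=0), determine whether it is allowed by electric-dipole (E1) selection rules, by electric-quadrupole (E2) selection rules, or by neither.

Δl = 0 − 2 = -2; l_i + l_f = 2.
Δm_l = +2.
E1 (Δl = ±1, |Δm_l| ≤ 1): not satisfied.
E2 (Δl = 0,±2, l_i+l_f ≥ 2, |Δm_l| ≤ 2): satisfied.

E2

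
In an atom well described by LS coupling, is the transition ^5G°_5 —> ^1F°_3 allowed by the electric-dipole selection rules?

Reading off the term symbols: S 2→0, L 4→3, J 5→3, parity odd→odd.
Parity must change: odd → odd — fails.
ΔS = 0: S: 2 → 0 — fails.
ΔL = 0, ±1 (not L=0↔0): L: 4 → 3, ΔL = -1 — passes.
ΔJ = 0, ±1 (not J=0↔0): J: 5 → 3, ΔJ = -2 — fails.
Rule(s) violated: parity, ΔS, ΔJ.

forbidden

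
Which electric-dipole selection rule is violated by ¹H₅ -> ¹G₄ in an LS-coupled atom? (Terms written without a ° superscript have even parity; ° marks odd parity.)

parity

Initial level: S=0, L=5, J=5, parity even. Final level: S=0, L=4, J=4, parity even.
Parity must change: even → even — violated.
ΔS = 0: S: 0 → 0 — satisfied.
ΔL = 0, ±1 (not L=0↔0): L: 5 → 4, ΔL = -1 — satisfied.
ΔJ = 0, ±1 (not J=0↔0): J: 5 → 4, ΔJ = -1 — satisfied.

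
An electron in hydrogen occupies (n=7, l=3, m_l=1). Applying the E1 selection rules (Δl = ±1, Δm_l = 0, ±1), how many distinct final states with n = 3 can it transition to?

E1 requires Δl = ±1, so l_f ∈ {2, 4}; with 0 ≤ l_f ≤ n_f−1 = 2, the allowed l_f values are {2}.
For l_f = 2: m_f ∈ {m_i−1, m_i, m_i+1} ∩ [−2, 2] = {0, 1, 2} → 3 states.
Total: 3.

3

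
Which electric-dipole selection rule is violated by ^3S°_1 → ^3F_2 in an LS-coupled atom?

Reading off the term symbols: S 1→1, L 0→3, J 1→2, parity odd→even.
Parity must change: odd → even — ✓.
ΔS = 0: S: 1 → 1 — ✓.
ΔL = 0, ±1 (not L=0↔0): L: 0 → 3, ΔL = +3 — ✗.
ΔJ = 0, ±1 (not J=0↔0): J: 1 → 2, ΔJ = +1 — ✓.

the ΔL = 0, ±1 rule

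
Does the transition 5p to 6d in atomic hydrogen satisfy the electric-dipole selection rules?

allowed

Δl = 2 − 1 = +1; the E1 rule Δl = ±1 is ok.
All E1 selection rules are satisfied.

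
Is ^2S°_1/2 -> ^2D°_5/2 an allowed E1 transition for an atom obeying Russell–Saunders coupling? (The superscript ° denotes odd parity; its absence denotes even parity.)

forbidden

Initial level: S=1/2, L=0, J=1/2, parity odd. Final level: S=1/2, L=2, J=5/2, parity odd.
Parity must change: odd → odd — ✗.
ΔS = 0: S: 1/2 → 1/2 — ✓.
ΔL = 0, ±1 (not L=0↔0): L: 0 → 2, ΔL = +2 — ✗.
ΔJ = 0, ±1 (not J=0↔0): J: 1/2 → 5/2, ΔJ = +2 — ✗.
Rule(s) violated: parity, ΔL, ΔJ.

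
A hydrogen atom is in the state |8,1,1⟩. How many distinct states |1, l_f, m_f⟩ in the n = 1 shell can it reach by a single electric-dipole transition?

1

E1 requires Δl = ±1, so l_f ∈ {0, 2}; with 0 ≤ l_f ≤ n_f−1 = 0, the allowed l_f values are {0}.
For l_f = 0: m_f ∈ {m_i−1, m_i, m_i+1} ∩ [−0, 0] = {0} → 1 state.
Total: 1.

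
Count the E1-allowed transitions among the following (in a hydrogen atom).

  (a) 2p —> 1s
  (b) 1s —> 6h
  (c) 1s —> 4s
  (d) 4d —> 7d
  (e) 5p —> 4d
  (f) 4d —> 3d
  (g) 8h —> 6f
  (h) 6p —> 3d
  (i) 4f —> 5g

(a) allowed
(b) forbidden — Δl = +5 (E1 requires Δl = ±1)
(c) forbidden — Δl = +0 (E1 requires Δl = ±1)
(d) forbidden — Δl = +0 (E1 requires Δl = ±1)
(e) allowed
(f) forbidden — Δl = +0 (E1 requires Δl = ±1)
(g) forbidden — Δl = -2 (E1 requires Δl = ±1)
(h) allowed
(i) allowed
Total allowed: 4 of 9.

4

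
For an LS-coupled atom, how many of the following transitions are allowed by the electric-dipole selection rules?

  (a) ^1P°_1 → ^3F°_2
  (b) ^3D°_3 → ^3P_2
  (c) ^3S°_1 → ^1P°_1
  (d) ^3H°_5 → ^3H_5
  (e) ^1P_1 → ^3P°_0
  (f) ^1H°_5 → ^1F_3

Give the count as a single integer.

(a) forbidden (parity, ΔS, ΔL fail)
(b) allowed
(c) forbidden (parity, ΔS fail)
(d) allowed
(e) forbidden (ΔS fails)
(f) forbidden (ΔL, ΔJ fail)
Total allowed: 2 of 6.

2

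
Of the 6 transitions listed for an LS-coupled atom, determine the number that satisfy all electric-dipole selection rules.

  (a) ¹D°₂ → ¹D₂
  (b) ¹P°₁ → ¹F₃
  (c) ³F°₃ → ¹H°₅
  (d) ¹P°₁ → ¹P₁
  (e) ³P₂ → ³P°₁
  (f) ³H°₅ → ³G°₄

3

(a) allowed
(b) forbidden (ΔL, ΔJ fail)
(c) forbidden (parity, ΔS, ΔL, ΔJ fail)
(d) allowed
(e) allowed
(f) forbidden (parity fails)
Total allowed: 3 of 6.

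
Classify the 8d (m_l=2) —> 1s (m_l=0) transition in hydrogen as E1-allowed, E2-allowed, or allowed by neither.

Δl = 0 − 2 = -2; l_i + l_f = 2.
Δm_l = -2.
E1 (Δl = ±1, |Δm_l| ≤ 1): not satisfied.
E2 (Δl = 0,±2, l_i+l_f ≥ 2, |Δm_l| ≤ 2): satisfied.

E2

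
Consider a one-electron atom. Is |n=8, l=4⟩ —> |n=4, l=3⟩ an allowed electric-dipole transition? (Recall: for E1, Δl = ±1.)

Initial l = 4, final l = 3, so Δl = -1. E1 requires Δl = ±1: ✓.
All E1 selection rules are satisfied.

allowed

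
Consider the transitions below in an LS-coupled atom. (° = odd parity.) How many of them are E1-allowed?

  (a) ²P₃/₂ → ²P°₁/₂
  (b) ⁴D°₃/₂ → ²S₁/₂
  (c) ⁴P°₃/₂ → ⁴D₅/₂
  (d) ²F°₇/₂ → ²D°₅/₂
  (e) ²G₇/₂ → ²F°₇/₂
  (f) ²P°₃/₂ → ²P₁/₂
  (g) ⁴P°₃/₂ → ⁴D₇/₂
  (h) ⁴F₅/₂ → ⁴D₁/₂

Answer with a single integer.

(a) allowed
(b) forbidden (ΔS, ΔL fail)
(c) allowed
(d) forbidden (parity fails)
(e) allowed
(f) allowed
(g) forbidden (ΔJ fails)
(h) forbidden (parity, ΔJ fail)
Total allowed: 4 of 8.

4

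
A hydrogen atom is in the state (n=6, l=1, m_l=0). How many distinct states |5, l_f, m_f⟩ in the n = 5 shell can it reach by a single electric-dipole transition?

E1 requires Δl = ±1, so l_f ∈ {0, 2}; with 0 ≤ l_f ≤ n_f−1 = 4, the allowed l_f values are {0, 2}.
For l_f = 0: m_f ∈ {m_i−1, m_i, m_i+1} ∩ [−0, 0] = {0} → 1 state.
For l_f = 2: m_f ∈ {m_i−1, m_i, m_i+1} ∩ [−2, 2] = {-1, 0, 1} → 3 states.
Total: 4.

4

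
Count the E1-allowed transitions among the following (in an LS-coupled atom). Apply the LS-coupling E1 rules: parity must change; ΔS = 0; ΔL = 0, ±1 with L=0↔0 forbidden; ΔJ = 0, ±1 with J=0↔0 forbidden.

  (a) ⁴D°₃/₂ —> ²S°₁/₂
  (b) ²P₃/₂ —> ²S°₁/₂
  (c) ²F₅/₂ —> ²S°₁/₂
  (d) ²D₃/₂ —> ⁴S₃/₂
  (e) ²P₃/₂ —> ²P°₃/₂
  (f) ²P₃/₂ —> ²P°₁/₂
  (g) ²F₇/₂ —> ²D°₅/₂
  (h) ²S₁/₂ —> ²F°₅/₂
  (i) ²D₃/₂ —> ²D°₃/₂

(a) forbidden (parity, ΔS, ΔL fail)
(b) allowed
(c) forbidden (ΔL, ΔJ fail)
(d) forbidden (parity, ΔS, ΔL fail)
(e) allowed
(f) allowed
(g) allowed
(h) forbidden (ΔL, ΔJ fail)
(i) allowed
Total allowed: 5 of 9.

5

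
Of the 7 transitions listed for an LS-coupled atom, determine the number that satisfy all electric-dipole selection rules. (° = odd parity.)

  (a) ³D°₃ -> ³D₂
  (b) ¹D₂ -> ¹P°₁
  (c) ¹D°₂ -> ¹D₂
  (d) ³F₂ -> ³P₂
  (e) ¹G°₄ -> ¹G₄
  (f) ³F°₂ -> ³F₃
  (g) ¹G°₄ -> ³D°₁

5

(a) allowed
(b) allowed
(c) allowed
(d) forbidden (parity, ΔL fail)
(e) allowed
(f) allowed
(g) forbidden (parity, ΔS, ΔL, ΔJ fail)
Total allowed: 5 of 7.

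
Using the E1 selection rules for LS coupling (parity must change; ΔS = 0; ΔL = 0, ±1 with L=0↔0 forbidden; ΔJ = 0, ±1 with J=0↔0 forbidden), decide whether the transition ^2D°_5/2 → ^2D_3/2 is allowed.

ΔJ = 0, ±1 (not J=0↔0): J: 5/2 → 3/2, ΔJ = -1 — satisfied.
Parity must change: odd → even — satisfied.
ΔS = 0: S: 1/2 → 1/2 — satisfied.
ΔL = 0, ±1 (not L=0↔0): L: 2 → 2, ΔL = +0 — satisfied.
All four E1 rules are satisfied.

allowed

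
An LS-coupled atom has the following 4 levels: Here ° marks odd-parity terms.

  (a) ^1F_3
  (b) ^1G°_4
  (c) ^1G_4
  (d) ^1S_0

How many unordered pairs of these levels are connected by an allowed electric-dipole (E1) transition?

(a)–(b): allowed.
(a)–(c): forbidden (parity).
(a)–(d): forbidden (parity, ΔL, ΔJ).
(b)–(c): allowed.
(b)–(d): forbidden (ΔL, ΔJ).
(c)–(d): forbidden (parity, ΔL, ΔJ).
Allowed pairs: 2 of 6.

2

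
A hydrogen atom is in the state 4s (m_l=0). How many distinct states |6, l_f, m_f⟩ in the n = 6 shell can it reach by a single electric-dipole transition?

3

E1 requires Δl = ±1, so l_f ∈ {-1, 1}; with 0 ≤ l_f ≤ n_f−1 = 5, the allowed l_f values are {1}.
For l_f = 1: m_f ∈ {m_i−1, m_i, m_i+1} ∩ [−1, 1] = {-1, 0, 1} → 3 states.
Total: 3.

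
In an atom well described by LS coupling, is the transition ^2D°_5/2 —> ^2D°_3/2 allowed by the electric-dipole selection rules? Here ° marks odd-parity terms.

Reading off the term symbols: S 1/2→1/2, L 2→2, J 5/2→3/2, parity odd→odd.
Parity must change: odd → odd — violated.
ΔS = 0: S: 1/2 → 1/2 — satisfied.
ΔL = 0, ±1 (not L=0↔0): L: 2 → 2, ΔL = +0 — satisfied.
ΔJ = 0, ±1 (not J=0↔0): J: 5/2 → 3/2, ΔJ = -1 — satisfied.
Rule(s) violated: parity.

forbidden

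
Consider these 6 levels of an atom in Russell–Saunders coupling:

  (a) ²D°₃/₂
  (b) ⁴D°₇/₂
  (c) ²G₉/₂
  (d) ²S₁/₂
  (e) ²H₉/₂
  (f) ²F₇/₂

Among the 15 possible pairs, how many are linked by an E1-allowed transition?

0

(a)–(b): forbidden (parity, ΔS, ΔJ).
(a)–(c): forbidden (ΔL, ΔJ).
(a)–(d): forbidden (ΔL).
(a)–(e): forbidden (ΔL, ΔJ).
(a)–(f): forbidden (ΔJ).
(b)–(c): forbidden (ΔS, ΔL).
(b)–(d): forbidden (ΔS, ΔL, ΔJ).
(b)–(e): forbidden (ΔS, ΔL).
(b)–(f): forbidden (ΔS).
(c)–(d): forbidden (parity, ΔL, ΔJ).
(c)–(e): forbidden (parity).
(c)–(f): forbidden (parity).
(d)–(e): forbidden (parity, ΔL, ΔJ).
(d)–(f): forbidden (parity, ΔL, ΔJ).
(e)–(f): forbidden (parity, ΔL).
Allowed pairs: 0 of 15.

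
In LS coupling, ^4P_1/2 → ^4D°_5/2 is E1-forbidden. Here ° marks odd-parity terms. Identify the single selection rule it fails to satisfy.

the ΔJ = 0, ±1 rule

ΔS = 0: S: 3/2 → 3/2 — ok.
ΔL = 0, ±1 (not L=0↔0): L: 1 → 2, ΔL = +1 — ok.
ΔJ = 0, ±1 (not J=0↔0): J: 1/2 → 5/2, ΔJ = +2 — fails.
Parity must change: even → odd — ok.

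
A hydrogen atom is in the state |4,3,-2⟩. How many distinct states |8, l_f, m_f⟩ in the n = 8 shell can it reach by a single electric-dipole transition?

E1 requires Δl = ±1, so l_f ∈ {2, 4}; with 0 ≤ l_f ≤ n_f−1 = 7, the allowed l_f values are {2, 4}.
For l_f = 2: m_f ∈ {m_i−1, m_i, m_i+1} ∩ [−2, 2] = {-2, -1} → 2 states.
For l_f = 4: m_f ∈ {m_i−1, m_i, m_i+1} ∩ [−4, 4] = {-3, -2, -1} → 3 states.
Total: 5.

5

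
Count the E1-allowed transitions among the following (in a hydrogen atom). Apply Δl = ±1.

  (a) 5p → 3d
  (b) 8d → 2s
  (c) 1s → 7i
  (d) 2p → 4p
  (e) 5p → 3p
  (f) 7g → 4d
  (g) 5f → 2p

(a) allowed
(b) forbidden — Δl = -2 (E1 requires Δl = ±1)
(c) forbidden — Δl = +6 (E1 requires Δl = ±1)
(d) forbidden — Δl = +0 (E1 requires Δl = ±1)
(e) forbidden — Δl = +0 (E1 requires Δl = ±1)
(f) forbidden — Δl = -2 (E1 requires Δl = ±1)
(g) forbidden — Δl = -2 (E1 requires Δl = ±1)
Total allowed: 1 of 7.

1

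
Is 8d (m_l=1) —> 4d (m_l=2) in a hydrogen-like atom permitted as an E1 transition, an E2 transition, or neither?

E2

Δl = 2 − 2 = +0; l_i + l_f = 4.
Δm_l = +1.
E1 (Δl = ±1, |Δm_l| ≤ 1): not satisfied.
E2 (Δl = 0,±2, l_i+l_f ≥ 2, |Δm_l| ≤ 2): satisfied.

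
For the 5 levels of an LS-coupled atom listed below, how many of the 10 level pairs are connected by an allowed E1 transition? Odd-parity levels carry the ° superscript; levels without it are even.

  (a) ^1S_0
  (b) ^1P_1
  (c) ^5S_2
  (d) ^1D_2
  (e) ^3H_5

0

(a)–(b): forbidden (parity).
(a)–(c): forbidden (parity, ΔS, ΔL, ΔJ).
(a)–(d): forbidden (parity, ΔL, ΔJ).
(a)–(e): forbidden (parity, ΔS, ΔL, ΔJ).
(b)–(c): forbidden (parity, ΔS).
(b)–(d): forbidden (parity).
(b)–(e): forbidden (parity, ΔS, ΔL, ΔJ).
(c)–(d): forbidden (parity, ΔS, ΔL).
(c)–(e): forbidden (parity, ΔS, ΔL, ΔJ).
(d)–(e): forbidden (parity, ΔS, ΔL, ΔJ).
Allowed pairs: 0 of 10.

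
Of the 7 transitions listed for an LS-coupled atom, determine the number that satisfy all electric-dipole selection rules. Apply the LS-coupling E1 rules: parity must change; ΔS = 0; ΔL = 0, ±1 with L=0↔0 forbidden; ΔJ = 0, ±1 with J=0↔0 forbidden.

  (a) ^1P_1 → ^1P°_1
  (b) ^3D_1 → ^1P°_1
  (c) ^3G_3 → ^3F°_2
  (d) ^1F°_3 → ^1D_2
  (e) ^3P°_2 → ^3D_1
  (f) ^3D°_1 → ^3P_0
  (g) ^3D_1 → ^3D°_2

6

(a) allowed
(b) forbidden (ΔS fails)
(c) allowed
(d) allowed
(e) allowed
(f) allowed
(g) allowed
Total allowed: 6 of 7.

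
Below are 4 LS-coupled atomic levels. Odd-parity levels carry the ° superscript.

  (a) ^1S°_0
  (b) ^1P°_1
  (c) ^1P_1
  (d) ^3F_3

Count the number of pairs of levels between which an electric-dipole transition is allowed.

(a)–(b): forbidden (parity).
(a)–(c): allowed.
(a)–(d): forbidden (ΔS, ΔL, ΔJ).
(b)–(c): allowed.
(b)–(d): forbidden (ΔS, ΔL, ΔJ).
(c)–(d): forbidden (parity, ΔS, ΔL, ΔJ).
Allowed pairs: 2 of 6.

2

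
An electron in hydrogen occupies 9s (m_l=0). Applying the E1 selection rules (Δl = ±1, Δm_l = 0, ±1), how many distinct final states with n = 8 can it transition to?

3

E1 requires Δl = ±1, so l_f ∈ {-1, 1}; with 0 ≤ l_f ≤ n_f−1 = 7, the allowed l_f values are {1}.
For l_f = 1: m_f ∈ {m_i−1, m_i, m_i+1} ∩ [−1, 1] = {-1, 0, 1} → 3 states.
Total: 3.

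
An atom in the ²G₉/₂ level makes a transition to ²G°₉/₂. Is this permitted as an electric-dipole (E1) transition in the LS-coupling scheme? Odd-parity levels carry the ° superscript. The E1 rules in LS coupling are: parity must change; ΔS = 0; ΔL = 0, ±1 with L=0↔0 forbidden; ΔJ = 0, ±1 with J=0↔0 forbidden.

ΔS = 0: S: 1/2 → 1/2 — ok.
ΔJ = 0, ±1 (not J=0↔0): J: 9/2 → 9/2, ΔJ = +0 — ok.
ΔL = 0, ±1 (not L=0↔0): L: 4 → 4, ΔL = +0 — ok.
Parity must change: even → odd — ok.
All four E1 rules are satisfied.

allowed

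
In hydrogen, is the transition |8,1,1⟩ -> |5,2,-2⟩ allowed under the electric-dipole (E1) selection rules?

Initial l = 1, final l = 2, so Δl = +1. E1 requires Δl = ±1: ok.
Δm_l = -2 − (1) = -3. E1 requires Δm_l = 0, ±1: fails.
The transition is electric-dipole forbidden.

forbidden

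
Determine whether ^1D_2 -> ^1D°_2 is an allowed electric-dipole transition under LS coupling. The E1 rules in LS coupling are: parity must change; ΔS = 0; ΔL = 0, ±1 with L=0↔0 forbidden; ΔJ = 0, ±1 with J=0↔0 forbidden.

allowed

ΔJ = 0, ±1 (not J=0↔0): J: 2 → 2, ΔJ = +0 — passes.
ΔS = 0: S: 0 → 0 — passes.
ΔL = 0, ±1 (not L=0↔0): L: 2 → 2, ΔL = +0 — passes.
Parity must change: even → odd — passes.
All four E1 rules are satisfied.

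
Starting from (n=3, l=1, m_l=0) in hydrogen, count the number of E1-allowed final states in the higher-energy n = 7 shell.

4

E1 requires Δl = ±1, so l_f ∈ {0, 2}; with 0 ≤ l_f ≤ n_f−1 = 6, the allowed l_f values are {0, 2}.
For l_f = 0: m_f ∈ {m_i−1, m_i, m_i+1} ∩ [−0, 0] = {0} → 1 state.
For l_f = 2: m_f ∈ {m_i−1, m_i, m_i+1} ∩ [−2, 2] = {-1, 0, 1} → 3 states.
Total: 4.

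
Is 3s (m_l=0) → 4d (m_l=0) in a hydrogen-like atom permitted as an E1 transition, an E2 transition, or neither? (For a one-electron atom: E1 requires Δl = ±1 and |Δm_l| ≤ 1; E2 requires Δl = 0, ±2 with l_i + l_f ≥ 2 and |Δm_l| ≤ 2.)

Δl = 2 − 0 = +2; l_i + l_f = 2.
Δm_l = +0.
E1 (Δl = ±1, |Δm_l| ≤ 1): not satisfied.
E2 (Δl = 0,±2, l_i+l_f ≥ 2, |Δm_l| ≤ 2): satisfied.

E2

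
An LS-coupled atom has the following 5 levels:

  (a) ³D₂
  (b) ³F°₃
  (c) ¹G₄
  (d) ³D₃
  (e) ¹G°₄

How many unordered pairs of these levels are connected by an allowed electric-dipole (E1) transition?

(a)–(b): allowed.
(a)–(c): forbidden (parity, ΔS, ΔL, ΔJ).
(a)–(d): forbidden (parity).
(a)–(e): forbidden (ΔS, ΔL, ΔJ).
(b)–(c): forbidden (ΔS).
(b)–(d): allowed.
(b)–(e): forbidden (parity, ΔS).
(c)–(d): forbidden (parity, ΔS, ΔL).
(c)–(e): allowed.
(d)–(e): forbidden (ΔS, ΔL).
Allowed pairs: 3 of 10.

3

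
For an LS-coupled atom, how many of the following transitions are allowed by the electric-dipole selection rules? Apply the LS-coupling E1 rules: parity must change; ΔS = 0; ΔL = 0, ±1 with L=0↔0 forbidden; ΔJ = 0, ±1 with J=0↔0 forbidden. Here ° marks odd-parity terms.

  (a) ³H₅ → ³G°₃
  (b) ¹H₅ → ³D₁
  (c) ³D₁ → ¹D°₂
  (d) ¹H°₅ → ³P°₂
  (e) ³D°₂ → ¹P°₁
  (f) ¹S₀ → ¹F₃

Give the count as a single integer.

(a) forbidden (ΔJ fails)
(b) forbidden (parity, ΔS, ΔL, ΔJ fail)
(c) forbidden (ΔS fails)
(d) forbidden (parity, ΔS, ΔL, ΔJ fail)
(e) forbidden (parity, ΔS fail)
(f) forbidden (parity, ΔL, ΔJ fail)
Total allowed: 0 of 6.

0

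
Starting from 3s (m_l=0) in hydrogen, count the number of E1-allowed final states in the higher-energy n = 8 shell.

3

E1 requires Δl = ±1, so l_f ∈ {-1, 1}; with 0 ≤ l_f ≤ n_f−1 = 7, the allowed l_f values are {1}.
For l_f = 1: m_f ∈ {m_i−1, m_i, m_i+1} ∩ [−1, 1] = {-1, 0, 1} → 3 states.
Total: 3.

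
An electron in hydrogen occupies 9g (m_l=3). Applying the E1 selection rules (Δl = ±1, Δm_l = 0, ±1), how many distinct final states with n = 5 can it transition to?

2

E1 requires Δl = ±1, so l_f ∈ {3, 5}; with 0 ≤ l_f ≤ n_f−1 = 4, the allowed l_f values are {3}.
For l_f = 3: m_f ∈ {m_i−1, m_i, m_i+1} ∩ [−3, 3] = {2, 3} → 2 states.
Total: 2.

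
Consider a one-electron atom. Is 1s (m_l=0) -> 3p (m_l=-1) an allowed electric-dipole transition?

allowed

l: 0 → 1 (Δl = +1). Δl = ±1 ok.
Δm_l = -1 − (0) = -1. E1 requires Δm_l = 0, ±1: ok.
All E1 selection rules are satisfied.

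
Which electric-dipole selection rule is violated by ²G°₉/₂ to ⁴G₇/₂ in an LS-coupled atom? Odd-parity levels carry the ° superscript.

Initial level: S=1/2, L=4, J=9/2, parity odd. Final level: S=3/2, L=4, J=7/2, parity even.
Parity must change: odd → even — satisfied.
ΔS = 0: S: 1/2 → 3/2 — violated.
ΔL = 0, ±1 (not L=0↔0): L: 4 → 4, ΔL = +0 — satisfied.
ΔJ = 0, ±1 (not J=0↔0): J: 9/2 → 7/2, ΔJ = -1 — satisfied.

the ΔS = 0 rule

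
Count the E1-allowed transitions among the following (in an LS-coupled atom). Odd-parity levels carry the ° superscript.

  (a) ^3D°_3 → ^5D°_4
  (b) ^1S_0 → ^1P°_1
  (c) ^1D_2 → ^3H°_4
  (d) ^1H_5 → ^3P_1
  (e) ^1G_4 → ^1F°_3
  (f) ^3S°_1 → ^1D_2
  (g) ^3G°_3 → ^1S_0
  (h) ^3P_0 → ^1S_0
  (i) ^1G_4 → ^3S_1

2

(a) forbidden (parity, ΔS fail)
(b) allowed
(c) forbidden (ΔS, ΔL, ΔJ fail)
(d) forbidden (parity, ΔS, ΔL, ΔJ fail)
(e) allowed
(f) forbidden (ΔS, ΔL fail)
(g) forbidden (ΔS, ΔL, ΔJ fail)
(h) forbidden (parity, ΔS, ΔJ fail)
(i) forbidden (parity, ΔS, ΔL, ΔJ fail)
Total allowed: 2 of 9.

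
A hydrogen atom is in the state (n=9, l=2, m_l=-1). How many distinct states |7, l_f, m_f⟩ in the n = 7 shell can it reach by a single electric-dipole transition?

E1 requires Δl = ±1, so l_f ∈ {1, 3}; with 0 ≤ l_f ≤ n_f−1 = 6, the allowed l_f values are {1, 3}.
For l_f = 1: m_f ∈ {m_i−1, m_i, m_i+1} ∩ [−1, 1] = {-1, 0} → 2 states.
For l_f = 3: m_f ∈ {m_i−1, m_i, m_i+1} ∩ [−3, 3] = {-2, -1, 0} → 3 states.
Total: 5.

5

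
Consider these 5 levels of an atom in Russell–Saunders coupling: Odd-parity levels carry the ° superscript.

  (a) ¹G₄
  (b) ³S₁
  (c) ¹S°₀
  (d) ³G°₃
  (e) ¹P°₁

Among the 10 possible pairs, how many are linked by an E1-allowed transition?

(a)–(b): forbidden (parity, ΔS, ΔL, ΔJ).
(a)–(c): forbidden (ΔL, ΔJ).
(a)–(d): forbidden (ΔS).
(a)–(e): forbidden (ΔL, ΔJ).
(b)–(c): forbidden (ΔS, ΔL).
(b)–(d): forbidden (ΔL, ΔJ).
(b)–(e): forbidden (ΔS).
(c)–(d): forbidden (parity, ΔS, ΔL, ΔJ).
(c)–(e): forbidden (parity).
(d)–(e): forbidden (parity, ΔS, ΔL, ΔJ).
Allowed pairs: 0 of 10.

0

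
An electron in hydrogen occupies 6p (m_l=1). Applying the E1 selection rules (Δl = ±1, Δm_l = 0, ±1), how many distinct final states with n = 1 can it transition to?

1

E1 requires Δl = ±1, so l_f ∈ {0, 2}; with 0 ≤ l_f ≤ n_f−1 = 0, the allowed l_f values are {0}.
For l_f = 0: m_f ∈ {m_i−1, m_i, m_i+1} ∩ [−0, 0] = {0} → 1 state.
Total: 1.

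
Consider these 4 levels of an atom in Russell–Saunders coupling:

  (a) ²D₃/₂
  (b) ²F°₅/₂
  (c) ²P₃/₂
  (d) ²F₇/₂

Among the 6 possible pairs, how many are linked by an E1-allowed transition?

(a)–(b): allowed.
(a)–(c): forbidden (parity).
(a)–(d): forbidden (parity, ΔJ).
(b)–(c): forbidden (ΔL).
(b)–(d): allowed.
(c)–(d): forbidden (parity, ΔL, ΔJ).
Allowed pairs: 2 of 6.

2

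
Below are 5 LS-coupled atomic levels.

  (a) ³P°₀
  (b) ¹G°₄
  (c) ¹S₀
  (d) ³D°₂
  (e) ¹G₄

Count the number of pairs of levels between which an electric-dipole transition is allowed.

(a)–(b): forbidden (parity, ΔS, ΔL, ΔJ).
(a)–(c): forbidden (ΔS, ΔJ).
(a)–(d): forbidden (parity, ΔJ).
(a)–(e): forbidden (ΔS, ΔL, ΔJ).
(b)–(c): forbidden (ΔL, ΔJ).
(b)–(d): forbidden (parity, ΔS, ΔL, ΔJ).
(b)–(e): allowed.
(c)–(d): forbidden (ΔS, ΔL, ΔJ).
(c)–(e): forbidden (parity, ΔL, ΔJ).
(d)–(e): forbidden (ΔS, ΔL, ΔJ).
Allowed pairs: 1 of 10.

1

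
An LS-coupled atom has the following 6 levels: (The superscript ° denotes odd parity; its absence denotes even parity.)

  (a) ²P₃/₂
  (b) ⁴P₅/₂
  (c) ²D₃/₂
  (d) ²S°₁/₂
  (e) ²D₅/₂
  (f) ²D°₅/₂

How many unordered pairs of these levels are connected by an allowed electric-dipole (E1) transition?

(a)–(b): forbidden (parity, ΔS).
(a)–(c): forbidden (parity).
(a)–(d): allowed.
(a)–(e): forbidden (parity).
(a)–(f): allowed.
(b)–(c): forbidden (parity, ΔS).
(b)–(d): forbidden (ΔS, ΔJ).
(b)–(e): forbidden (parity, ΔS).
(b)–(f): forbidden (ΔS).
(c)–(d): forbidden (ΔL).
(c)–(e): forbidden (parity).
(c)–(f): allowed.
(d)–(e): forbidden (ΔL, ΔJ).
(d)–(f): forbidden (parity, ΔL, ΔJ).
(e)–(f): allowed.
Allowed pairs: 4 of 15.

4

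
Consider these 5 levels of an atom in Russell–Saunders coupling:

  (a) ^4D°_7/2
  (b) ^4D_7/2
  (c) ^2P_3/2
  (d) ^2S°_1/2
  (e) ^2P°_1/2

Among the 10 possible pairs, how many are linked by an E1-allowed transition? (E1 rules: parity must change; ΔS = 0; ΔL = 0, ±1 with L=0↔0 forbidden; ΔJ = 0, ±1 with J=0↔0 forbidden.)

(a)–(b): allowed.
(a)–(c): forbidden (ΔS, ΔJ).
(a)–(d): forbidden (parity, ΔS, ΔL, ΔJ).
(a)–(e): forbidden (parity, ΔS, ΔJ).
(b)–(c): forbidden (parity, ΔS, ΔJ).
(b)–(d): forbidden (ΔS, ΔL, ΔJ).
(b)–(e): forbidden (ΔS, ΔJ).
(c)–(d): allowed.
(c)–(e): allowed.
(d)–(e): forbidden (parity).
Allowed pairs: 3 of 10.

3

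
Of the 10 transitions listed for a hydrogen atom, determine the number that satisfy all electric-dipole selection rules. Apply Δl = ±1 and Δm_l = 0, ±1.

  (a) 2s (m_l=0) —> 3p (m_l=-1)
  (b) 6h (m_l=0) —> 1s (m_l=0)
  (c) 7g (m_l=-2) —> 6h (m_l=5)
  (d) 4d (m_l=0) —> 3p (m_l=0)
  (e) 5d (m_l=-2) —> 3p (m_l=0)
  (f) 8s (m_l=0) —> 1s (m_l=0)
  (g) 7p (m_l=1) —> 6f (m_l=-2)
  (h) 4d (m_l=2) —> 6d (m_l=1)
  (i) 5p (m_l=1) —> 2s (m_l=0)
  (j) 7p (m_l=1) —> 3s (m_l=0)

(a) allowed
(b) forbidden — Δl = -5 (E1 requires Δl = ±1)
(c) forbidden — Δm_l = +7 (E1 requires Δm_l = 0, ±1)
(d) allowed
(e) forbidden — Δm_l = +2 (E1 requires Δm_l = 0, ±1)
(f) forbidden — Δl = +0 (E1 requires Δl = ±1)
(g) forbidden — Δl = +2 (E1 requires Δl = ±1); Δm_l = -3 (E1 requires Δm_l = 0, ±1)
(h) forbidden — Δl = +0 (E1 requires Δl = ±1)
(i) allowed
(j) allowed
Total allowed: 4 of 10.

4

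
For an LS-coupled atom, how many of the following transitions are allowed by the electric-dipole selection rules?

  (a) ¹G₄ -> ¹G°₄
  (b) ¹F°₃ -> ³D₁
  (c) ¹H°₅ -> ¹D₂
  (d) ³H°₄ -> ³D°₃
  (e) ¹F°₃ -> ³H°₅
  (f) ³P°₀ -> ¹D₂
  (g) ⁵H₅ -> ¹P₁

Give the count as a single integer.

(a) allowed
(b) forbidden (ΔS, ΔJ fail)
(c) forbidden (ΔL, ΔJ fail)
(d) forbidden (parity, ΔL fail)
(e) forbidden (parity, ΔS, ΔL, ΔJ fail)
(f) forbidden (ΔS, ΔJ fail)
(g) forbidden (parity, ΔS, ΔL, ΔJ fail)
Total allowed: 1 of 7.

1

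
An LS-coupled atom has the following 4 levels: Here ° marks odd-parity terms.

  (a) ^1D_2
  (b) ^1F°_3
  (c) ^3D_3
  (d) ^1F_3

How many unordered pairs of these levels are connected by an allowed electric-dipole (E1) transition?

2

(a)–(b): allowed.
(a)–(c): forbidden (parity, ΔS).
(a)–(d): forbidden (parity).
(b)–(c): forbidden (ΔS).
(b)–(d): allowed.
(c)–(d): forbidden (parity, ΔS).
Allowed pairs: 2 of 6.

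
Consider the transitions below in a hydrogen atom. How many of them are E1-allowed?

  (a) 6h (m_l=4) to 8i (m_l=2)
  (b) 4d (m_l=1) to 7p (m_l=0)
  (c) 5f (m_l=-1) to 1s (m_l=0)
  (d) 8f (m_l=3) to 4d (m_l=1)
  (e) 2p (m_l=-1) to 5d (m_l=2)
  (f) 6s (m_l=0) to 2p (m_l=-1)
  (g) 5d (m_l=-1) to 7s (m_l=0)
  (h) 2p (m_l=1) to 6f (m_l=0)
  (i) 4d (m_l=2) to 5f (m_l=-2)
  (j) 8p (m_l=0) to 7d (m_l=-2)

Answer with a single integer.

(a) forbidden — Δm_l = -2 (E1 requires Δm_l = 0, ±1)
(b) allowed
(c) forbidden — Δl = -3 (E1 requires Δl = ±1)
(d) forbidden — Δm_l = -2 (E1 requires Δm_l = 0, ±1)
(e) forbidden — Δm_l = +3 (E1 requires Δm_l = 0, ±1)
(f) allowed
(g) forbidden — Δl = -2 (E1 requires Δl = ±1)
(h) forbidden — Δl = +2 (E1 requires Δl = ±1)
(i) forbidden — Δm_l = -4 (E1 requires Δm_l = 0, ±1)
(j) forbidden — Δm_l = -2 (E1 requires Δm_l = 0, ±1)
Total allowed: 2 of 10.

2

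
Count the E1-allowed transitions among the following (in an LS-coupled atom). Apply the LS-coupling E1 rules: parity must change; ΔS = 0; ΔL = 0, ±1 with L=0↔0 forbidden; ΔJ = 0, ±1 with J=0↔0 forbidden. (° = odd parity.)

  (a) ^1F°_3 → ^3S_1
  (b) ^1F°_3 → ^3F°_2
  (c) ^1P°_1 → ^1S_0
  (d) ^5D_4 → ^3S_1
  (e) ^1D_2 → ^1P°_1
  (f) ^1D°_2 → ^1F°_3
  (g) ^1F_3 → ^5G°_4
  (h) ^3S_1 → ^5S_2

(a) forbidden (ΔS, ΔL, ΔJ fail)
(b) forbidden (parity, ΔS fail)
(c) allowed
(d) forbidden (parity, ΔS, ΔL, ΔJ fail)
(e) allowed
(f) forbidden (parity fails)
(g) forbidden (ΔS fails)
(h) forbidden (parity, ΔS, ΔL fail)
Total allowed: 2 of 8.

2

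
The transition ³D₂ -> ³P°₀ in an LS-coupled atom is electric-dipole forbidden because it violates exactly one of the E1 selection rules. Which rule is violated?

the ΔJ = 0, ±1 rule

ΔS = 0: S: 1 → 1 — ✓.
ΔJ = 0, ±1 (not J=0↔0): J: 2 → 0, ΔJ = -2 — ✗.
ΔL = 0, ±1 (not L=0↔0): L: 2 → 1, ΔL = -1 — ✓.
Parity must change: even → odd — ✓.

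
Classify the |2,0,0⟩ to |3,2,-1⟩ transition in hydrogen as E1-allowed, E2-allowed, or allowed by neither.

E2

Δl = 2 − 0 = +2; l_i + l_f = 2.
Δm_l = -1.
E1 (Δl = ±1, |Δm_l| ≤ 1): not satisfied.
E2 (Δl = 0,±2, l_i+l_f ≥ 2, |Δm_l| ≤ 2): satisfied.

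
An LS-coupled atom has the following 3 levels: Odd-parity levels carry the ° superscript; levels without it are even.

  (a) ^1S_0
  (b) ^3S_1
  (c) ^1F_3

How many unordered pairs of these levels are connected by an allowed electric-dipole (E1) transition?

0

(a)–(b): forbidden (parity, ΔS, ΔL).
(a)–(c): forbidden (parity, ΔL, ΔJ).
(b)–(c): forbidden (parity, ΔS, ΔL, ΔJ).
Allowed pairs: 0 of 3.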